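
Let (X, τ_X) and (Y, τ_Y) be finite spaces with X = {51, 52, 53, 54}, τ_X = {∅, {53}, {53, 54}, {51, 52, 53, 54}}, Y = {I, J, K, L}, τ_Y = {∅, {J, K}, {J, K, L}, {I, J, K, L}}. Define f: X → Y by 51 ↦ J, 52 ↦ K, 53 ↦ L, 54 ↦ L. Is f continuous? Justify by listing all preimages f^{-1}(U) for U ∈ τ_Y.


f is NOT continuous.

Compute f^{-1}(U) for each U ∈ τ_Y:
  U = ∅: f^{-1}(U) = ∅ ∈ τ_X ✓.
  U = {J, K}: f^{-1}(U) = {51, 52} ∉ τ_X ✗.
  U = {J, K, L}: f^{-1}(U) = {51, 52, 53, 54} ∈ τ_X ✓.
  U = {I, J, K, L}: f^{-1}(U) = {51, 52, 53, 54} ∈ τ_X ✓.
Found U = {J, K} with f^{-1}(U) = {51, 52} not in τ_X. Therefore f is NOT continuous.


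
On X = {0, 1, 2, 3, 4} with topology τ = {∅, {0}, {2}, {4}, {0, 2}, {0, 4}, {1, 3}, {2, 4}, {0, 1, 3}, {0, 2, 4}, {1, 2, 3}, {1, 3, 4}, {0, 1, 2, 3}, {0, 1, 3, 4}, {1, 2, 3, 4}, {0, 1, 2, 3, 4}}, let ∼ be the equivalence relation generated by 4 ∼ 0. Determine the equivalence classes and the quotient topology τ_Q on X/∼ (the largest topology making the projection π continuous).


X/∼ = {[0=4], [1], [2], [3]}; |τ_Q| = 8.

Equivalence classes: [0=4], [1], [2], [3].
Quotient map π: X → X/∼ sends 0 ↦ [0=4], 1 ↦ [1], 2 ↦ [2], 3 ↦ [3], 4 ↦ [0=4].
For each subset V ⊆ X/∼, compute π^{-1}(V) ⊆ X and check whether π^{-1}(V) ∈ τ. V is open in τ_Q iff π^{-1}(V) ∈ τ.
  V = {}: π^{-1}(V) = ∅ ∈ τ ✓.
  V = {[0=4]}: π^{-1}(V) = {0, 4} ∈ τ ✓.
  V = {[1]}: π^{-1}(V) = {1} ∉ τ ✗.
  V = {[0=4], [1]}: π^{-1}(V) = {0, 1, 4} ∉ τ ✗.
  V = {[2]}: π^{-1}(V) = {2} ∈ τ ✓.
  V = {[0=4], [2]}: π^{-1}(V) = {0, 2, 4} ∈ τ ✓.
  V = {[1], [2]}: π^{-1}(V) = {1, 2} ∉ τ ✗.
  V = {[0=4], [1], [2]}: π^{-1}(V) = {0, 1, 2, 4} ∉ τ ✗.
  V = {[3]}: π^{-1}(V) = {3} ∉ τ ✗.
  V = {[0=4], [3]}: π^{-1}(V) = {0, 3, 4} ∉ τ ✗.
  V = {[1], [3]}: π^{-1}(V) = {1, 3} ∈ τ ✓.
  V = {[0=4], [1], [3]}: π^{-1}(V) = {0, 1, 3, 4} ∈ τ ✓.
  V = {[2], [3]}: π^{-1}(V) = {2, 3} ∉ τ ✗.
  V = {[0=4], [2], [3]}: π^{-1}(V) = {0, 2, 3, 4} ∉ τ ✗.
  V = {[1], [2], [3]}: π^{-1}(V) = {1, 2, 3} ∈ τ ✓.
  V = {[0=4], [1], [2], [3]}: π^{-1}(V) = {0, 1, 2, 3, 4} ∈ τ ✓.
Open sets in the quotient: τ_Q = {{}, {[0=4]}, {[2]}, {[0=4], [2]}, {[1], [3]}, {[0=4], [1], [3]}, {[1], [2], [3]}, {[0=4], [1], [2], [3]}} (8 elements).


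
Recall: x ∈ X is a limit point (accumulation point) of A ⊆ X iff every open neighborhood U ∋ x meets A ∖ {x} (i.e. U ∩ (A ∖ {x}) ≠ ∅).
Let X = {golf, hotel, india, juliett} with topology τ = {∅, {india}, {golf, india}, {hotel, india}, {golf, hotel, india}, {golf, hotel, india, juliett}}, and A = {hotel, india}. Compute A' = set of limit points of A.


A' = {golf, hotel, juliett}

For each x ∈ X, list the open sets U ∈ τ with x ∈ U, then check whether U ∩ (A ∖ {x}) ≠ ∅ for every such U.
  x = golf: opens ∋ x are {golf, india}, {golf, hotel, india}, {golf, hotel, india, juliett}; each meets A ∖ {golf}, so x IS a limit point.
  x = hotel: opens ∋ x are {hotel, india}, {golf, hotel, india}, {golf, hotel, india, juliett}; each meets A ∖ {hotel}, so x IS a limit point.
  x = india: open {india} ∋ x has {india} ∩ (A ∖ {india}) = ∅, so x is NOT a limit point.
  x = juliett: opens ∋ x are {golf, hotel, india, juliett}; each meets A ∖ {juliett}, so x IS a limit point.
Collecting: A' = {golf, hotel, juliett}.


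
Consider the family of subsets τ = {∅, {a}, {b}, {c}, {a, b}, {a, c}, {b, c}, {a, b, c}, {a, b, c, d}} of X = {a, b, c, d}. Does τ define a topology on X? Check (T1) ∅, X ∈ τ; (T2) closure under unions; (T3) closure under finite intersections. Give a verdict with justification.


τ IS a topology on X.

Axiom (T1): ∅ ∈ τ? Yes; X ∈ τ? Yes.
Axiom (T2/T3): check pairwise unions and intersections of members of τ.
All pairwise intersections and unions checked — each lies in τ. Therefore τ satisfies (T1), (T2), (T3): it IS a topology on X.


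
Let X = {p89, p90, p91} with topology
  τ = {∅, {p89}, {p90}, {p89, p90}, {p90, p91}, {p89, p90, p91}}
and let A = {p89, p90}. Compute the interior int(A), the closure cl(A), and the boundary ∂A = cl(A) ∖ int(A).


int(A) = {p89, p90}, cl(A) = {p89, p90, p91}, ∂A = {p91}.

Closed sets in (X, τ) are complements of opens:
  closed(X, τ) = {∅, {p89}, {p91}, {p89, p91}, {p90, p91}, {p89, p90, p91}}.
int(A) = ⋃ {U ∈ τ : U ⊆ A}. Opens contained in A: ∅, {p89}, {p90}, {p89, p90}.
Taking the union of these: int(A) = {p89, p90}.
cl(A) = ⋂ {C closed : A ⊆ C}. Closed sets containing A: {p89, p90, p91}.
Intersecting these: cl(A) = {p89, p90, p91}.
∂A = cl(A) ∖ int(A) = {p89, p90, p91} ∖ {p89, p90} = {p91}.


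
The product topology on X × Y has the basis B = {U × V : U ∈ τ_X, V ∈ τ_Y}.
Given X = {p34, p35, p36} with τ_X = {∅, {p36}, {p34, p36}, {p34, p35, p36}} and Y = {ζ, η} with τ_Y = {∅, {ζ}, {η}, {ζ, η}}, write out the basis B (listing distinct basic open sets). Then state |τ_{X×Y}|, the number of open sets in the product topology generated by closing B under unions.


Basis B = {∅ × ∅, {p36} × {ζ}, {p36} × {η}, {p34, p36} × {ζ}, {p34, p36} × {η}, {p36} × {ζ, η}, {p34, p35, p36} × {ζ}, {p34, p35, p36} × {η}, {p34, p36} × {ζ, η}, {p34, p35, p36} × {ζ, η}}; |τ_{X×Y}| = 16.

Enumerate products U × V with U ∈ τ_X, V ∈ τ_Y (deduplicated):
  ∅ × ∅ = {} (∅)
  {p36} × {ζ} = {(p36,ζ)}
  {p36} × {η} = {(p36,η)}
  {p34, p36} × {ζ} = {(p34,ζ), (p36,ζ)}
  {p34, p36} × {η} = {(p34,η), (p36,η)}
  {p36} × {ζ, η} = {(p36,ζ), (p36,η)}
  {p34, p35, p36} × {ζ} = {(p34,ζ), (p35,ζ), (p36,ζ)}
  {p34, p35, p36} × {η} = {(p34,η), (p35,η), (p36,η)}
  {p34, p36} × {ζ, η} = {(p34,ζ), (p34,η), (p36,ζ), (p36,η)}
  {p34, p35, p36} × {ζ, η} = {(p34,ζ), (p34,η), (p35,ζ), (p35,η), (p36,ζ), (p36,η)}
These 10 distinct sets form the basis B.
Close under arbitrary unions to get τ_{X×Y}; counting gives |τ_{X×Y}| = 16.


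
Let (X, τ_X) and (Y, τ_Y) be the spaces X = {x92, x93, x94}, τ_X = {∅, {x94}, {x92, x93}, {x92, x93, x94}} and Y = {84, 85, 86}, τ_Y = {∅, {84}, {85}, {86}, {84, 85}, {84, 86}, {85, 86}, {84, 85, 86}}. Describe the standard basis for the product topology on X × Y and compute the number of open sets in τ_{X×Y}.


Basis B = {∅ × ∅, {x94} × {84}, {x94} × {85}, {x94} × {86}, {x92, x93} × {84}, {x92, x93} × {85}, {x92, x93} × {86}, {x94} × {84, 85}, {x94} × {84, 86}, {x94} × {85, 86}, {x92, x93, x94} × {84}, {x92, x93, x94} × {85}, {x92, x93, x94} × {86}, {x94} × {84, 85, 86}, {x92, x93} × {84, 85}, {x92, x93} × {84, 86}, {x92, x93} × {85, 86}, {x92, x93} × {84, 85, 86}, {x92, x93, x94} × {84, 85}, {x92, x93, x94} × {84, 86}, {x92, x93, x94} × {85, 86}, {x92, x93, x94} × {84, 85, 86}}; |τ_{X×Y}| = 64.

Enumerate products U × V with U ∈ τ_X, V ∈ τ_Y (deduplicated):
  ∅ × ∅ = {} (∅)
  {x94} × {84} = {(x94,84)}
  {x94} × {85} = {(x94,85)}
  {x94} × {86} = {(x94,86)}
  {x92, x93} × {84} = {(x92,84), (x93,84)}
  {x92, x93} × {85} = {(x92,85), (x93,85)}
  {x92, x93} × {86} = {(x92,86), (x93,86)}
  {x94} × {84, 85} = {(x94,84), (x94,85)}
  {x94} × {84, 86} = {(x94,84), (x94,86)}
  {x94} × {85, 86} = {(x94,85), (x94,86)}
  {x92, x93, x94} × {84} = {(x92,84), (x93,84), (x94,84)}
  {x92, x93, x94} × {85} = {(x92,85), (x93,85), (x94,85)}
  {x92, x93, x94} × {86} = {(x92,86), (x93,86), (x94,86)}
  {x94} × {84, 85, 86} = {(x94,84), (x94,85), (x94,86)}
  {x92, x93} × {84, 85} = {(x92,84), (x92,85), (x93,84), (x93,85)}
  {x92, x93} × {84, 86} = {(x92,84), (x92,86), (x93,84), (x93,86)}
  {x92, x93} × {85, 86} = {(x92,85), (x92,86), (x93,85), (x93,86)}
  {x92, x93} × {84, 85, 86} = {(x92,84), (x92,85), (x92,86), (x93,84), (x93,85), (x93,86)}
  {x92, x93, x94} × {84, 85} = {(x92,84), (x92,85), (x93,84), (x93,85), (x94,84), (x94,85)}
  {x92, x93, x94} × {84, 86} = {(x92,84), (x92,86), (x93,84), (x93,86), (x94,84), (x94,86)}
  {x92, x93, x94} × {85, 86} = {(x92,85), (x92,86), (x93,85), (x93,86), (x94,85), (x94,86)}
  {x92, x93, x94} × {84, 85, 86} = {(x92,84), (x92,85), (x92,86), (x93,84), (x93,85), (x93,86), (x94,84), (x94,85), (x94,86)}
These 22 distinct sets form the basis B.
Close under arbitrary unions to get τ_{X×Y}; counting gives |τ_{X×Y}| = 64.


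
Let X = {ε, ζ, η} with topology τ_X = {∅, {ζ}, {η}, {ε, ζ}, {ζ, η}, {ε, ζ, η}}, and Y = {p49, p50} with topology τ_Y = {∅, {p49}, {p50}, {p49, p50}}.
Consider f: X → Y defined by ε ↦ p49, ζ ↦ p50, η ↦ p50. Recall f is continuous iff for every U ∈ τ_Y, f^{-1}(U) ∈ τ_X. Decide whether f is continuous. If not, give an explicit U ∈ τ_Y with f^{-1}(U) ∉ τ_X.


f is NOT continuous.

Compute f^{-1}(U) for each U ∈ τ_Y:
  U = ∅: f^{-1}(U) = ∅ ∈ τ_X ✓.
  U = {p49}: f^{-1}(U) = {ε} ∉ τ_X ✗.
  U = {p50}: f^{-1}(U) = {ζ, η} ∈ τ_X ✓.
  U = {p49, p50}: f^{-1}(U) = {ε, ζ, η} ∈ τ_X ✓.
Found U = {p49} with f^{-1}(U) = {ε} not in τ_X. Therefore f is NOT continuous.


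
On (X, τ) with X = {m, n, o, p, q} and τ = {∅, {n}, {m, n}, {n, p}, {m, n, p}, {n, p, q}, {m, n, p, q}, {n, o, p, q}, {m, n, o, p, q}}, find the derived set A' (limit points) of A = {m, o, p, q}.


A' = {o, q}

For each x ∈ X, list the open sets U ∈ τ with x ∈ U, then check whether U ∩ (A ∖ {x}) ≠ ∅ for every such U.
  x = m: open {m, n} ∋ x has {m, n} ∩ (A ∖ {m}) = ∅, so x is NOT a limit point.
  x = n: open {n} ∋ x has {n} ∩ (A ∖ {n}) = ∅, so x is NOT a limit point.
  x = o: opens ∋ x are {n, o, p, q}, {m, n, o, p, q}; each meets A ∖ {o}, so x IS a limit point.
  x = p: open {n, p} ∋ x has {n, p} ∩ (A ∖ {p}) = ∅, so x is NOT a limit point.
  x = q: opens ∋ x are {n, p, q}, {m, n, p, q}, {n, o, p, q}, {m, n, o, p, q}; each meets A ∖ {q}, so x IS a limit point.
Collecting: A' = {o, q}.


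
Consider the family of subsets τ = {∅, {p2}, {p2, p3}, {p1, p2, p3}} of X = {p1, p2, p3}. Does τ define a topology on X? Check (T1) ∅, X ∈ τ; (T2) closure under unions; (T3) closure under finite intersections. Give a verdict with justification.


τ IS a topology on X.

Axiom (T1): ∅ ∈ τ? Yes; X ∈ τ? Yes.
Axiom (T2/T3): check pairwise unions and intersections of members of τ.
All pairwise intersections and unions checked — each lies in τ. Therefore τ satisfies (T1), (T2), (T3): it IS a topology on X.


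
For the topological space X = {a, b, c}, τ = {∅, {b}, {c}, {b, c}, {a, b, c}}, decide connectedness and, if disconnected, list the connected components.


(X, τ) is connected.

Find clopen sets (U ∈ τ with X ∖ U ∈ τ):
  U = ∅, X ∖ U = {a, b, c} — both open, so U is clopen.
  U = {a, b, c}, X ∖ U = ∅ — both open, so U is clopen.
Only trivial clopens (∅ and X) exist, so (X, τ) is connected.
Compute connected components by grouping points that agree on all clopens:
  component: {a, b, c}


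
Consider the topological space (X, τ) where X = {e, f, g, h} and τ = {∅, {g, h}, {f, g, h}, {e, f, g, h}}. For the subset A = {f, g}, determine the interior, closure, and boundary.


int(A) = ∅, cl(A) = {e, f, g, h}, ∂A = {e, f, g, h}.

Closed sets in (X, τ) are complements of opens:
  closed(X, τ) = {∅, {e}, {e, f}, {e, f, g, h}}.
int(A) = ⋃ {U ∈ τ : U ⊆ A}. Opens contained in A: ∅.
Taking the union of these: int(A) = ∅.
cl(A) = ⋂ {C closed : A ⊆ C}. Closed sets containing A: {e, f, g, h}.
Intersecting these: cl(A) = {e, f, g, h}.
∂A = cl(A) ∖ int(A) = {e, f, g, h} ∖ ∅ = {e, f, g, h}.


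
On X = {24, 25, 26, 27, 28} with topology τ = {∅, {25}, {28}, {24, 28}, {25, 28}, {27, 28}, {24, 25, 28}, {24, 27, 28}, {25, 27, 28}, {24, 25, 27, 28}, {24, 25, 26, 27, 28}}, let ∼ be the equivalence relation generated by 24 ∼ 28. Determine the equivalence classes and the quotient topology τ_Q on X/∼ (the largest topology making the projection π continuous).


X/∼ = {[24=28], [25], [26], [27]}; |τ_Q| = 7.

Equivalence classes: [24=28], [25], [26], [27].
Quotient map π: X → X/∼ sends 24 ↦ [24=28], 25 ↦ [25], 26 ↦ [26], 27 ↦ [27], 28 ↦ [24=28].
For each subset V ⊆ X/∼, compute π^{-1}(V) ⊆ X and check whether π^{-1}(V) ∈ τ. V is open in τ_Q iff π^{-1}(V) ∈ τ.
  V = {}: π^{-1}(V) = ∅ ∈ τ ✓.
  V = {[24=28]}: π^{-1}(V) = {24, 28} ∈ τ ✓.
  V = {[25]}: π^{-1}(V) = {25} ∈ τ ✓.
  V = {[24=28], [25]}: π^{-1}(V) = {24, 25, 28} ∈ τ ✓.
  V = {[26]}: π^{-1}(V) = {26} ∉ τ ✗.
  V = {[24=28], [26]}: π^{-1}(V) = {24, 26, 28} ∉ τ ✗.
  V = {[25], [26]}: π^{-1}(V) = {25, 26} ∉ τ ✗.
  V = {[24=28], [25], [26]}: π^{-1}(V) = {24, 25, 26, 28} ∉ τ ✗.
  V = {[27]}: π^{-1}(V) = {27} ∉ τ ✗.
  V = {[24=28], [27]}: π^{-1}(V) = {24, 27, 28} ∈ τ ✓.
  V = {[25], [27]}: π^{-1}(V) = {25, 27} ∉ τ ✗.
  V = {[24=28], [25], [27]}: π^{-1}(V) = {24, 25, 27, 28} ∈ τ ✓.
  V = {[26], [27]}: π^{-1}(V) = {26, 27} ∉ τ ✗.
  V = {[24=28], [26], [27]}: π^{-1}(V) = {24, 26, 27, 28} ∉ τ ✗.
  V = {[25], [26], [27]}: π^{-1}(V) = {25, 26, 27} ∉ τ ✗.
  V = {[24=28], [25], [26], [27]}: π^{-1}(V) = {24, 25, 26, 27, 28} ∈ τ ✓.
Open sets in the quotient: τ_Q = {{}, {[24=28]}, {[25]}, {[24=28], [25]}, {[24=28], [27]}, {[24=28], [25], [27]}, {[24=28], [25], [26], [27]}} (7 elements).


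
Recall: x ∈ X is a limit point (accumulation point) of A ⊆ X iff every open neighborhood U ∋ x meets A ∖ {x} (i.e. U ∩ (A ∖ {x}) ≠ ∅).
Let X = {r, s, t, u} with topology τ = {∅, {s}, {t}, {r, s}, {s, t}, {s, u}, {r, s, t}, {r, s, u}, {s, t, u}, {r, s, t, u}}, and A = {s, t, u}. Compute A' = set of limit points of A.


A' = {r, u}

For each x ∈ X, list the open sets U ∈ τ with x ∈ U, then check whether U ∩ (A ∖ {x}) ≠ ∅ for every such U.
  x = r: opens ∋ x are {r, s}, {r, s, t}, {r, s, u}, {r, s, t, u}; each meets A ∖ {r}, so x IS a limit point.
  x = s: open {s} ∋ x has {s} ∩ (A ∖ {s}) = ∅, so x is NOT a limit point.
  x = t: open {t} ∋ x has {t} ∩ (A ∖ {t}) = ∅, so x is NOT a limit point.
  x = u: opens ∋ x are {s, u}, {r, s, u}, {s, t, u}, {r, s, t, u}; each meets A ∖ {u}, so x IS a limit point.
Collecting: A' = {r, u}.


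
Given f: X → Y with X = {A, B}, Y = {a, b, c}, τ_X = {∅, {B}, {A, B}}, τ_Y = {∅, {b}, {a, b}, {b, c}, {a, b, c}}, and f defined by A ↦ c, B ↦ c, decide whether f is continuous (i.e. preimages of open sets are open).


f IS continuous.

Compute f^{-1}(U) for each U ∈ τ_Y:
  U = ∅: f^{-1}(U) = ∅ ∈ τ_X ✓.
  U = {b}: f^{-1}(U) = ∅ ∈ τ_X ✓.
  U = {a, b}: f^{-1}(U) = ∅ ∈ τ_X ✓.
  U = {b, c}: f^{-1}(U) = {A, B} ∈ τ_X ✓.
  U = {a, b, c}: f^{-1}(U) = {A, B} ∈ τ_X ✓.
Every preimage lies in τ_X, so f IS continuous.


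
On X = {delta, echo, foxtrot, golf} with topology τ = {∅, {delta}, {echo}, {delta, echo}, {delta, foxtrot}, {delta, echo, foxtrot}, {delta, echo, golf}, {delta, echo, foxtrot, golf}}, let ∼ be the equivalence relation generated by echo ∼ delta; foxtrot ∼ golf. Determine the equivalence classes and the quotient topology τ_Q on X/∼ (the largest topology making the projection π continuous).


X/∼ = {[delta=echo], [foxtrot=golf]}; |τ_Q| = 3.

Equivalence classes: [delta=echo], [foxtrot=golf].
Quotient map π: X → X/∼ sends delta ↦ [delta=echo], echo ↦ [delta=echo], foxtrot ↦ [foxtrot=golf], golf ↦ [foxtrot=golf].
For each subset V ⊆ X/∼, compute π^{-1}(V) ⊆ X and check whether π^{-1}(V) ∈ τ. V is open in τ_Q iff π^{-1}(V) ∈ τ.
  V = {}: π^{-1}(V) = ∅ ∈ τ ✓.
  V = {[delta=echo]}: π^{-1}(V) = {delta, echo} ∈ τ ✓.
  V = {[foxtrot=golf]}: π^{-1}(V) = {foxtrot, golf} ∉ τ ✗.
  V = {[delta=echo], [foxtrot=golf]}: π^{-1}(V) = {delta, echo, foxtrot, golf} ∈ τ ✓.
Open sets in the quotient: τ_Q = {{}, {[delta=echo]}, {[delta=echo], [foxtrot=golf]}} (3 elements).


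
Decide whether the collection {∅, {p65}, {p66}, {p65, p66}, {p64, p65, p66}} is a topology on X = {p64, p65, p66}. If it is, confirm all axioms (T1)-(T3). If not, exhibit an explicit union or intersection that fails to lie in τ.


τ IS a topology on X.

Axiom (T1): ∅ ∈ τ? Yes; X ∈ τ? Yes.
Axiom (T2/T3): check pairwise unions and intersections of members of τ.
All pairwise intersections and unions checked — each lies in τ. Therefore τ satisfies (T1), (T2), (T3): it IS a topology on X.


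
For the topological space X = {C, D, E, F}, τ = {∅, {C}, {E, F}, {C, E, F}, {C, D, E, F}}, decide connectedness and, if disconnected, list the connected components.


(X, τ) is connected.

Find clopen sets (U ∈ τ with X ∖ U ∈ τ):
  U = ∅, X ∖ U = {C, D, E, F} — both open, so U is clopen.
  U = {C, D, E, F}, X ∖ U = ∅ — both open, so U is clopen.
Only trivial clopens (∅ and X) exist, so (X, τ) is connected.
Compute connected components by grouping points that agree on all clopens:
  component: {C, D, E, F}


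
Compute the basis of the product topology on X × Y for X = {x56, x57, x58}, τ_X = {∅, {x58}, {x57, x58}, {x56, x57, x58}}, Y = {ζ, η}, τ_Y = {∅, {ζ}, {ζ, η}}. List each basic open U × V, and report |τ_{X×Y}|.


Basis B = {∅ × ∅, {x58} × {ζ}, {x57, x58} × {ζ}, {x58} × {ζ, η}, {x56, x57, x58} × {ζ}, {x57, x58} × {ζ, η}, {x56, x57, x58} × {ζ, η}}; |τ_{X×Y}| = 10.

Enumerate products U × V with U ∈ τ_X, V ∈ τ_Y (deduplicated):
  ∅ × ∅ = {} (∅)
  {x58} × {ζ} = {(x58,ζ)}
  {x57, x58} × {ζ} = {(x57,ζ), (x58,ζ)}
  {x58} × {ζ, η} = {(x58,ζ), (x58,η)}
  {x56, x57, x58} × {ζ} = {(x56,ζ), (x57,ζ), (x58,ζ)}
  {x57, x58} × {ζ, η} = {(x57,ζ), (x57,η), (x58,ζ), (x58,η)}
  {x56, x57, x58} × {ζ, η} = {(x56,ζ), (x56,η), (x57,ζ), (x57,η), (x58,ζ), (x58,η)}
These 7 distinct sets form the basis B.
Close under arbitrary unions to get τ_{X×Y}; counting gives |τ_{X×Y}| = 10.


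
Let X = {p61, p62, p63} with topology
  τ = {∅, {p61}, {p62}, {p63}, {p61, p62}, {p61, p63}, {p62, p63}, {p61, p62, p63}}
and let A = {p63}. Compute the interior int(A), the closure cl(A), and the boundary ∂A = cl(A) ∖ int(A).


int(A) = {p63}, cl(A) = {p63}, ∂A = ∅.

Closed sets in (X, τ) are complements of opens:
  closed(X, τ) = {∅, {p61}, {p62}, {p63}, {p61, p62}, {p61, p63}, {p62, p63}, {p61, p62, p63}}.
int(A) = ⋃ {U ∈ τ : U ⊆ A}. Opens contained in A: ∅, {p63}.
Taking the union of these: int(A) = {p63}.
cl(A) = ⋂ {C closed : A ⊆ C}. Closed sets containing A: {p63}, {p61, p63}, {p62, p63}, {p61, p62, p63}.
Intersecting these: cl(A) = {p63}.
∂A = cl(A) ∖ int(A) = {p63} ∖ {p63} = ∅.


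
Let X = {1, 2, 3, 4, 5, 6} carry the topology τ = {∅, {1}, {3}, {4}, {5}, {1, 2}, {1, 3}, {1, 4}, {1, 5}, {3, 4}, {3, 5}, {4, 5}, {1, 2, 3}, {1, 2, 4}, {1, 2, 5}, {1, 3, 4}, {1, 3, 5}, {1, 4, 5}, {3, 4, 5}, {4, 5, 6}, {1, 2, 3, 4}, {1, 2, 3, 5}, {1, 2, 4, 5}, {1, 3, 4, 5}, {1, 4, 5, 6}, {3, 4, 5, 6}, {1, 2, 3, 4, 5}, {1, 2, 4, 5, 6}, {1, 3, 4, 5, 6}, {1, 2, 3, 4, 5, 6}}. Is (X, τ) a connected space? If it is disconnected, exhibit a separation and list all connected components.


(X, τ) is disconnected; components = [{3}, {1, 2}, {4, 5, 6}].

Find clopen sets (U ∈ τ with X ∖ U ∈ τ):
  U = ∅, X ∖ U = {1, 2, 3, 4, 5, 6} — both open, so U is clopen.
  U = {3}, X ∖ U = {1, 2, 4, 5, 6} — both open, so U is clopen.
  U = {1, 2}, X ∖ U = {3, 4, 5, 6} — both open, so U is clopen.
  U = {1, 2, 3}, X ∖ U = {4, 5, 6} — both open, so U is clopen.
  U = {4, 5, 6}, X ∖ U = {1, 2, 3} — both open, so U is clopen.
  U = {3, 4, 5, 6}, X ∖ U = {1, 2} — both open, so U is clopen.
  U = {1, 2, 4, 5, 6}, X ∖ U = {3} — both open, so U is clopen.
  U = {1, 2, 3, 4, 5, 6}, X ∖ U = ∅ — both open, so U is clopen.
Nontrivial clopen(s) exist: e.g. {4, 5, 6}. So (X, τ) is disconnected.
Compute connected components by grouping points that agree on all clopens:
  component: {3}
  component: {1, 2}
  component: {4, 5, 6}


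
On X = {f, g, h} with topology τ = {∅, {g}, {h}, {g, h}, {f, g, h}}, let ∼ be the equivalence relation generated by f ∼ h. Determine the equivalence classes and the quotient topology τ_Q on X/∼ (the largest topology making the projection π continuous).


X/∼ = {[f=h], [g]}; |τ_Q| = 3.

Equivalence classes: [f=h], [g].
Quotient map π: X → X/∼ sends f ↦ [f=h], g ↦ [g], h ↦ [f=h].
For each subset V ⊆ X/∼, compute π^{-1}(V) ⊆ X and check whether π^{-1}(V) ∈ τ. V is open in τ_Q iff π^{-1}(V) ∈ τ.
  V = {}: π^{-1}(V) = ∅ ∈ τ ✓.
  V = {[f=h]}: π^{-1}(V) = {f, h} ∉ τ ✗.
  V = {[g]}: π^{-1}(V) = {g} ∈ τ ✓.
  V = {[f=h], [g]}: π^{-1}(V) = {f, g, h} ∈ τ ✓.
Open sets in the quotient: τ_Q = {{}, {[g]}, {[f=h], [g]}} (3 elements).


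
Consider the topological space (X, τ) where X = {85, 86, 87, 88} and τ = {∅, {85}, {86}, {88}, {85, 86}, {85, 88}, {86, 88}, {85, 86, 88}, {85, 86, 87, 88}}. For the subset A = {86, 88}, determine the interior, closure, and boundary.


int(A) = {86, 88}, cl(A) = {86, 87, 88}, ∂A = {87}.

Closed sets in (X, τ) are complements of opens:
  closed(X, τ) = {∅, {87}, {85, 87}, {86, 87}, {87, 88}, {85, 86, 87}, {85, 87, 88}, {86, 87, 88}, {85, 86, 87, 88}}.
int(A) = ⋃ {U ∈ τ : U ⊆ A}. Opens contained in A: ∅, {86}, {88}, {86, 88}.
Taking the union of these: int(A) = {86, 88}.
cl(A) = ⋂ {C closed : A ⊆ C}. Closed sets containing A: {86, 87, 88}, {85, 86, 87, 88}.
Intersecting these: cl(A) = {86, 87, 88}.
∂A = cl(A) ∖ int(A) = {86, 87, 88} ∖ {86, 88} = {87}.


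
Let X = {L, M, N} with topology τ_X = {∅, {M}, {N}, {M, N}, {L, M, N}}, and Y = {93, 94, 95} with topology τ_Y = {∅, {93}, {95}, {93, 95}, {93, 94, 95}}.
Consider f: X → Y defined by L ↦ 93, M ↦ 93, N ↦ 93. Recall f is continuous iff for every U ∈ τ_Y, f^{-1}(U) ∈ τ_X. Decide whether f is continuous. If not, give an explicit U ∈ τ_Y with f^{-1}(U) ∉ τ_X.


f IS continuous.

Compute f^{-1}(U) for each U ∈ τ_Y:
  U = ∅: f^{-1}(U) = ∅ ∈ τ_X ✓.
  U = {93}: f^{-1}(U) = {L, M, N} ∈ τ_X ✓.
  U = {95}: f^{-1}(U) = ∅ ∈ τ_X ✓.
  U = {93, 95}: f^{-1}(U) = {L, M, N} ∈ τ_X ✓.
  U = {93, 94, 95}: f^{-1}(U) = {L, M, N} ∈ τ_X ✓.
Every preimage lies in τ_X, so f IS continuous.


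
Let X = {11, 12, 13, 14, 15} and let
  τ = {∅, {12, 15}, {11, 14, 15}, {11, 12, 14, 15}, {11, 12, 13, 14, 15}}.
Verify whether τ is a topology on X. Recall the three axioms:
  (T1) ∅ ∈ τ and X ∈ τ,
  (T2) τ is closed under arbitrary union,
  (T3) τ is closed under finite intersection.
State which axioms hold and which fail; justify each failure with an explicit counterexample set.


τ is NOT a topology on X.

Axiom (T1): ∅ ∈ τ? Yes; X ∈ τ? Yes.
Axiom (T2/T3): check pairwise unions and intersections of members of τ.
Counterexample for (T3): {12, 15} ∩ {11, 14, 15} = {15} ∉ τ. Therefore τ is NOT a topology.


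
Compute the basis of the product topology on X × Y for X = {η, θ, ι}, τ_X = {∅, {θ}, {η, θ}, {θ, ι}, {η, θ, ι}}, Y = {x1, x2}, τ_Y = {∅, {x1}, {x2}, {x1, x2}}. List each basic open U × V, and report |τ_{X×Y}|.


Basis B = {∅ × ∅, {θ} × {x1}, {θ} × {x2}, {η, θ} × {x1}, {η, θ} × {x2}, {θ} × {x1, x2}, {θ, ι} × {x1}, {θ, ι} × {x2}, {η, θ, ι} × {x1}, {η, θ, ι} × {x2}, {η, θ} × {x1, x2}, {θ, ι} × {x1, x2}, {η, θ, ι} × {x1, x2}}; |τ_{X×Y}| = 25.

Enumerate products U × V with U ∈ τ_X, V ∈ τ_Y (deduplicated):
  ∅ × ∅ = {} (∅)
  {θ} × {x1} = {(θ,x1)}
  {θ} × {x2} = {(θ,x2)}
  {η, θ} × {x1} = {(η,x1), (θ,x1)}
  {η, θ} × {x2} = {(η,x2), (θ,x2)}
  {θ} × {x1, x2} = {(θ,x1), (θ,x2)}
  {θ, ι} × {x1} = {(θ,x1), (ι,x1)}
  {θ, ι} × {x2} = {(θ,x2), (ι,x2)}
  {η, θ, ι} × {x1} = {(η,x1), (θ,x1), (ι,x1)}
  {η, θ, ι} × {x2} = {(η,x2), (θ,x2), (ι,x2)}
  {η, θ} × {x1, x2} = {(η,x1), (η,x2), (θ,x1), (θ,x2)}
  {θ, ι} × {x1, x2} = {(θ,x1), (θ,x2), (ι,x1), (ι,x2)}
  {η, θ, ι} × {x1, x2} = {(η,x1), (η,x2), (θ,x1), (θ,x2), (ι,x1), (ι,x2)}
These 13 distinct sets form the basis B.
Close under arbitrary unions to get τ_{X×Y}; counting gives |τ_{X×Y}| = 25.


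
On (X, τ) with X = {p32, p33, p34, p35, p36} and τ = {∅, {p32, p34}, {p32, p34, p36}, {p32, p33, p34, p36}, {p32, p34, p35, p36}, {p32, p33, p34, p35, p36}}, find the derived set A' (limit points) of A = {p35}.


A' = ∅

For each x ∈ X, list the open sets U ∈ τ with x ∈ U, then check whether U ∩ (A ∖ {x}) ≠ ∅ for every such U.
  x = p32: open {p32, p34} ∋ x has {p32, p34} ∩ (A ∖ {p32}) = ∅, so x is NOT a limit point.
  x = p33: open {p32, p33, p34, p36} ∋ x has {p32, p33, p34, p36} ∩ (A ∖ {p33}) = ∅, so x is NOT a limit point.
  x = p34: open {p32, p34} ∋ x has {p32, p34} ∩ (A ∖ {p34}) = ∅, so x is NOT a limit point.
  x = p35: open {p32, p34, p35, p36} ∋ x has {p32, p34, p35, p36} ∩ (A ∖ {p35}) = ∅, so x is NOT a limit point.
  x = p36: open {p32, p34, p36} ∋ x has {p32, p34, p36} ∩ (A ∖ {p36}) = ∅, so x is NOT a limit point.
Collecting: A' = ∅.


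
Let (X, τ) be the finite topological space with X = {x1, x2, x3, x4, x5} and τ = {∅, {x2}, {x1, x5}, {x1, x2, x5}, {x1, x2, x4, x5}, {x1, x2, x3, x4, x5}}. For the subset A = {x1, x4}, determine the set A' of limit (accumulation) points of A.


A' = {x3, x4, x5}

For each x ∈ X, list the open sets U ∈ τ with x ∈ U, then check whether U ∩ (A ∖ {x}) ≠ ∅ for every such U.
  x = x1: open {x1, x5} ∋ x has {x1, x5} ∩ (A ∖ {x1}) = ∅, so x is NOT a limit point.
  x = x2: open {x2} ∋ x has {x2} ∩ (A ∖ {x2}) = ∅, so x is NOT a limit point.
  x = x3: opens ∋ x are {x1, x2, x3, x4, x5}; each meets A ∖ {x3}, so x IS a limit point.
  x = x4: opens ∋ x are {x1, x2, x4, x5}, {x1, x2, x3, x4, x5}; each meets A ∖ {x4}, so x IS a limit point.
  x = x5: opens ∋ x are {x1, x5}, {x1, x2, x5}, {x1, x2, x4, x5}, {x1, x2, x3, x4, x5}; each meets A ∖ {x5}, so x IS a limit point.
Collecting: A' = {x3, x4, x5}.


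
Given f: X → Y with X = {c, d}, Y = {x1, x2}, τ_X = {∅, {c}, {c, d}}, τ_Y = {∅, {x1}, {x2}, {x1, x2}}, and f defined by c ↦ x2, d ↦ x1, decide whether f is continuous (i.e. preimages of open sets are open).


f is NOT continuous.

Compute f^{-1}(U) for each U ∈ τ_Y:
  U = ∅: f^{-1}(U) = ∅ ∈ τ_X ✓.
  U = {x1}: f^{-1}(U) = {d} ∉ τ_X ✗.
  U = {x2}: f^{-1}(U) = {c} ∈ τ_X ✓.
  U = {x1, x2}: f^{-1}(U) = {c, d} ∈ τ_X ✓.
Found U = {x1} with f^{-1}(U) = {d} not in τ_X. Therefore f is NOT continuous.


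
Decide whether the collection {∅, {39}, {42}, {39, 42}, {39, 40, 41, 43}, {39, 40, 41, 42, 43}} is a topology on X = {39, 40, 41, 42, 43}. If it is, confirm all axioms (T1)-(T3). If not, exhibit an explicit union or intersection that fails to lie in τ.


τ IS a topology on X.

Axiom (T1): ∅ ∈ τ? Yes; X ∈ τ? Yes.
Axiom (T2/T3): check pairwise unions and intersections of members of τ.
All pairwise intersections and unions checked — each lies in τ. Therefore τ satisfies (T1), (T2), (T3): it IS a topology on X.


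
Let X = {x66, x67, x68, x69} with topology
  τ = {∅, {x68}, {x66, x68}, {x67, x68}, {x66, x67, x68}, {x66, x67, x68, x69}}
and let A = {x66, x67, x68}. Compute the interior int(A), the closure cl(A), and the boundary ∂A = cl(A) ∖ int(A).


int(A) = {x66, x67, x68}, cl(A) = {x66, x67, x68, x69}, ∂A = {x69}.

Closed sets in (X, τ) are complements of opens:
  closed(X, τ) = {∅, {x69}, {x66, x69}, {x67, x69}, {x66, x67, x69}, {x66, x67, x68, x69}}.
int(A) = ⋃ {U ∈ τ : U ⊆ A}. Opens contained in A: ∅, {x68}, {x66, x68}, {x67, x68}, {x66, x67, x68}.
Taking the union of these: int(A) = {x66, x67, x68}.
cl(A) = ⋂ {C closed : A ⊆ C}. Closed sets containing A: {x66, x67, x68, x69}.
Intersecting these: cl(A) = {x66, x67, x68, x69}.
∂A = cl(A) ∖ int(A) = {x66, x67, x68, x69} ∖ {x66, x67, x68} = {x69}.


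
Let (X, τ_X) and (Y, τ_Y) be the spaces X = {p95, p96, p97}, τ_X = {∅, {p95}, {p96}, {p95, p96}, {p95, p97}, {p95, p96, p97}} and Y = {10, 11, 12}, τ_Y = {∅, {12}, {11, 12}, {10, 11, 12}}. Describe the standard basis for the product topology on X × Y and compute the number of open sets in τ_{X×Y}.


Basis B = {∅ × ∅, {p95} × {12}, {p96} × {12}, {p95} × {11, 12}, {p95, p96} × {12}, {p95, p97} × {12}, {p96} × {11, 12}, {p95} × {10, 11, 12}, {p95, p96, p97} × {12}, {p96} × {10, 11, 12}, {p95, p96} × {11, 12}, {p95, p97} × {11, 12}, {p95, p96} × {10, 11, 12}, {p95, p97} × {10, 11, 12}, {p95, p96, p97} × {11, 12}, {p95, p96, p97} × {10, 11, 12}}; |τ_{X×Y}| = 40.

Enumerate products U × V with U ∈ τ_X, V ∈ τ_Y (deduplicated):
  ∅ × ∅ = {} (∅)
  {p95} × {12} = {(p95,12)}
  {p96} × {12} = {(p96,12)}
  {p95} × {11, 12} = {(p95,11), (p95,12)}
  {p95, p96} × {12} = {(p95,12), (p96,12)}
  {p95, p97} × {12} = {(p95,12), (p97,12)}
  {p96} × {11, 12} = {(p96,11), (p96,12)}
  {p95} × {10, 11, 12} = {(p95,10), (p95,11), (p95,12)}
  {p95, p96, p97} × {12} = {(p95,12), (p96,12), (p97,12)}
  {p96} × {10, 11, 12} = {(p96,10), (p96,11), (p96,12)}
  {p95, p96} × {11, 12} = {(p95,11), (p95,12), (p96,11), (p96,12)}
  {p95, p97} × {11, 12} = {(p95,11), (p95,12), (p97,11), (p97,12)}
  {p95, p96} × {10, 11, 12} = {(p95,10), (p95,11), (p95,12), (p96,10), (p96,11), (p96,12)}
  {p95, p97} × {10, 11, 12} = {(p95,10), (p95,11), (p95,12), (p97,10), (p97,11), (p97,12)}
  {p95, p96, p97} × {11, 12} = {(p95,11), (p95,12), (p96,11), (p96,12), (p97,11), (p97,12)}
  {p95, p96, p97} × {10, 11, 12} = {(p95,10), (p95,11), (p95,12), (p96,10), (p96,11), (p96,12), (p97,10), (p97,11), (p97,12)}
These 16 distinct sets form the basis B.
Close under arbitrary unions to get τ_{X×Y}; counting gives |τ_{X×Y}| = 40.


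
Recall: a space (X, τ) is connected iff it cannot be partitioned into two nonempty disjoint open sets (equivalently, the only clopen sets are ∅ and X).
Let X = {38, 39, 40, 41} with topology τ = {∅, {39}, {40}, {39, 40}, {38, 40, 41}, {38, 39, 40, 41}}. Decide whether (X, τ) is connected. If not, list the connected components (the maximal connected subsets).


(X, τ) is disconnected; components = [{39}, {38, 40, 41}].

Find clopen sets (U ∈ τ with X ∖ U ∈ τ):
  U = ∅, X ∖ U = {38, 39, 40, 41} — both open, so U is clopen.
  U = {39}, X ∖ U = {38, 40, 41} — both open, so U is clopen.
  U = {38, 40, 41}, X ∖ U = {39} — both open, so U is clopen.
  U = {38, 39, 40, 41}, X ∖ U = ∅ — both open, so U is clopen.
Nontrivial clopen(s) exist: e.g. {39}. So (X, τ) is disconnected.
Compute connected components by grouping points that agree on all clopens:
  component: {39}
  component: {38, 40, 41}


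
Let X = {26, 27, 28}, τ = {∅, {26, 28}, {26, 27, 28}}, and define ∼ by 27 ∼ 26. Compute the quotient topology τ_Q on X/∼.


X/∼ = {[26=27], [28]}; |τ_Q| = 2.

Equivalence classes: [26=27], [28].
Quotient map π: X → X/∼ sends 26 ↦ [26=27], 27 ↦ [26=27], 28 ↦ [28].
For each subset V ⊆ X/∼, compute π^{-1}(V) ⊆ X and check whether π^{-1}(V) ∈ τ. V is open in τ_Q iff π^{-1}(V) ∈ τ.
  V = {}: π^{-1}(V) = ∅ ∈ τ ✓.
  V = {[26=27]}: π^{-1}(V) = {26, 27} ∉ τ ✗.
  V = {[28]}: π^{-1}(V) = {28} ∉ τ ✗.
  V = {[26=27], [28]}: π^{-1}(V) = {26, 27, 28} ∈ τ ✓.
Open sets in the quotient: τ_Q = {{}, {[26=27], [28]}} (2 elements).


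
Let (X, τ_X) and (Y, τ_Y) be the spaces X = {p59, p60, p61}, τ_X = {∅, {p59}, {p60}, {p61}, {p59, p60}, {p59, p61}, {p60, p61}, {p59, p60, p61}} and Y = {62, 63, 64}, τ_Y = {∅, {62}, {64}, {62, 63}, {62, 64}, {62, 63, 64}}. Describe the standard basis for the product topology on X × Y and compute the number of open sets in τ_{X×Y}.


Basis B = {∅ × ∅, {p59} × {62}, {p59} × {64}, {p60} × {62}, {p60} × {64}, {p61} × {62}, {p61} × {64}, {p59} × {62, 63}, {p59} × {62, 64}, {p59, p60} × {62}, {p59, p61} × {62}, {p59, p60} × {64}, {p59, p61} × {64}, {p60} × {62, 63}, {p60} × {62, 64}, {p60, p61} × {62}, {p60, p61} × {64}, {p61} × {62, 63}, {p61} × {62, 64}, {p59} × {62, 63, 64}, {p59, p60, p61} × {62}, {p59, p60, p61} × {64}, {p60} × {62, 63, 64}, {p61} × {62, 63, 64}, {p59, p60} × {62, 63}, {p59, p61} × {62, 63}, {p59, p60} × {62, 64}, {p59, p61} × {62, 64}, {p60, p61} × {62, 63}, {p60, p61} × {62, 64}, {p59, p60} × {62, 63, 64}, {p59, p61} × {62, 63, 64}, {p59, p60, p61} × {62, 63}, {p59, p60, p61} × {62, 64}, {p60, p61} × {62, 63, 64}, {p59, p60, p61} × {62, 63, 64}}; |τ_{X×Y}| = 216.

Enumerate products U × V with U ∈ τ_X, V ∈ τ_Y (deduplicated):
  ∅ × ∅ = {} (∅)
  {p59} × {62} = {(p59,62)}
  {p59} × {64} = {(p59,64)}
  {p60} × {62} = {(p60,62)}
  {p60} × {64} = {(p60,64)}
  {p61} × {62} = {(p61,62)}
  {p61} × {64} = {(p61,64)}
  {p59} × {62, 63} = {(p59,62), (p59,63)}
  {p59} × {62, 64} = {(p59,62), (p59,64)}
  {p59, p60} × {62} = {(p59,62), (p60,62)}
  {p59, p61} × {62} = {(p59,62), (p61,62)}
  {p59, p60} × {64} = {(p59,64), (p60,64)}
  {p59, p61} × {64} = {(p59,64), (p61,64)}
  {p60} × {62, 63} = {(p60,62), (p60,63)}
  {p60} × {62, 64} = {(p60,62), (p60,64)}
  {p60, p61} × {62} = {(p60,62), (p61,62)}
  {p60, p61} × {64} = {(p60,64), (p61,64)}
  {p61} × {62, 63} = {(p61,62), (p61,63)}
  {p61} × {62, 64} = {(p61,62), (p61,64)}
  {p59} × {62, 63, 64} = {(p59,62), (p59,63), (p59,64)}
  {p59, p60, p61} × {62} = {(p59,62), (p60,62), (p61,62)}
  {p59, p60, p61} × {64} = {(p59,64), (p60,64), (p61,64)}
  {p60} × {62, 63, 64} = {(p60,62), (p60,63), (p60,64)}
  {p61} × {62, 63, 64} = {(p61,62), (p61,63), (p61,64)}
  {p59, p60} × {62, 63} = {(p59,62), (p59,63), (p60,62), (p60,63)}
  {p59, p61} × {62, 63} = {(p59,62), (p59,63), (p61,62), (p61,63)}
  {p59, p60} × {62, 64} = {(p59,62), (p59,64), (p60,62), (p60,64)}
  {p59, p61} × {62, 64} = {(p59,62), (p59,64), (p61,62), (p61,64)}
  {p60, p61} × {62, 63} = {(p60,62), (p60,63), (p61,62), (p61,63)}
  {p60, p61} × {62, 64} = {(p60,62), (p60,64), (p61,62), (p61,64)}
  {p59, p60} × {62, 63, 64} = {(p59,62), (p59,63), (p59,64), (p60,62), (p60,63), (p60,64)}
  {p59, p61} × {62, 63, 64} = {(p59,62), (p59,63), (p59,64), (p61,62), (p61,63), (p61,64)}
  {p59, p60, p61} × {62, 63} = {(p59,62), (p59,63), (p60,62), (p60,63), (p61,62), (p61,63)}
  {p59, p60, p61} × {62, 64} = {(p59,62), (p59,64), (p60,62), (p60,64), (p61,62), (p61,64)}
  {p60, p61} × {62, 63, 64} = {(p60,62), (p60,63), (p60,64), (p61,62), (p61,63), (p61,64)}
  {p59, p60, p61} × {62, 63, 64} = {(p59,62), (p59,63), (p59,64), (p60,62), (p60,63), (p60,64), (p61,62), (p61,63), (p61,64)}
These 36 distinct sets form the basis B.
Close under arbitrary unions to get τ_{X×Y}; counting gives |τ_{X×Y}| = 216.


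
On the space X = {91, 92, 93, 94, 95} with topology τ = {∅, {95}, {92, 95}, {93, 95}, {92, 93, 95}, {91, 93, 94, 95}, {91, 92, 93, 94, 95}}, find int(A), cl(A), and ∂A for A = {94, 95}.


int(A) = {95}, cl(A) = {91, 92, 93, 94, 95}, ∂A = {91, 92, 93, 94}.

Closed sets in (X, τ) are complements of opens:
  closed(X, τ) = {∅, {92}, {91, 94}, {91, 92, 94}, {91, 93, 94}, {91, 92, 93, 94}, {91, 92, 93, 94, 95}}.
int(A) = ⋃ {U ∈ τ : U ⊆ A}. Opens contained in A: ∅, {95}.
Taking the union of these: int(A) = {95}.
cl(A) = ⋂ {C closed : A ⊆ C}. Closed sets containing A: {91, 92, 93, 94, 95}.
Intersecting these: cl(A) = {91, 92, 93, 94, 95}.
∂A = cl(A) ∖ int(A) = {91, 92, 93, 94, 95} ∖ {95} = {91, 92, 93, 94}.


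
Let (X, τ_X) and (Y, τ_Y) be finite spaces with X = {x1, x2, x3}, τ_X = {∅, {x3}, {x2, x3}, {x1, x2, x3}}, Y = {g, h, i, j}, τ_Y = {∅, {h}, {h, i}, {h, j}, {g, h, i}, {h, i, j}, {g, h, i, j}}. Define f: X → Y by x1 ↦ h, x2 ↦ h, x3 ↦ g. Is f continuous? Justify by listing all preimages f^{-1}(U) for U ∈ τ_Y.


f is NOT continuous.

Compute f^{-1}(U) for each U ∈ τ_Y:
  U = ∅: f^{-1}(U) = ∅ ∈ τ_X ✓.
  U = {h}: f^{-1}(U) = {x1, x2} ∉ τ_X ✗.
  U = {h, i}: f^{-1}(U) = {x1, x2} ∉ τ_X ✗.
  U = {h, j}: f^{-1}(U) = {x1, x2} ∉ τ_X ✗.
  U = {g, h, i}: f^{-1}(U) = {x1, x2, x3} ∈ τ_X ✓.
  U = {h, i, j}: f^{-1}(U) = {x1, x2} ∉ τ_X ✗.
  U = {g, h, i, j}: f^{-1}(U) = {x1, x2, x3} ∈ τ_X ✓.
Found U = {h} with f^{-1}(U) = {x1, x2} not in τ_X. Therefore f is NOT continuous.


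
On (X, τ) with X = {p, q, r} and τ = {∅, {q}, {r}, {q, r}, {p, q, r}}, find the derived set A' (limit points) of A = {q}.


A' = {p}

For each x ∈ X, list the open sets U ∈ τ with x ∈ U, then check whether U ∩ (A ∖ {x}) ≠ ∅ for every such U.
  x = p: opens ∋ x are {p, q, r}; each meets A ∖ {p}, so x IS a limit point.
  x = q: open {q} ∋ x has {q} ∩ (A ∖ {q}) = ∅, so x is NOT a limit point.
  x = r: open {r} ∋ x has {r} ∩ (A ∖ {r}) = ∅, so x is NOT a limit point.
Collecting: A' = {p}.


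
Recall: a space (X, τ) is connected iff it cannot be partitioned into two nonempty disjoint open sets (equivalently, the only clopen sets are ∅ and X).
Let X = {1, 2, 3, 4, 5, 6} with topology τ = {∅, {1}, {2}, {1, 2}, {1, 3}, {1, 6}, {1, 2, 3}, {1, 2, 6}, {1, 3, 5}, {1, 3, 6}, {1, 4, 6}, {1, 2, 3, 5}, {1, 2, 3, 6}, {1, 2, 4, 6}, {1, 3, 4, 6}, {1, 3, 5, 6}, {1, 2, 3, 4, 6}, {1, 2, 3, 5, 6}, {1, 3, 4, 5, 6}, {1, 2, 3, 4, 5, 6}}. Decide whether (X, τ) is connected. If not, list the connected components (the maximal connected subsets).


(X, τ) is disconnected; components = [{2}, {1, 3, 4, 5, 6}].

Find clopen sets (U ∈ τ with X ∖ U ∈ τ):
  U = ∅, X ∖ U = {1, 2, 3, 4, 5, 6} — both open, so U is clopen.
  U = {2}, X ∖ U = {1, 3, 4, 5, 6} — both open, so U is clopen.
  U = {1, 3, 4, 5, 6}, X ∖ U = {2} — both open, so U is clopen.
  U = {1, 2, 3, 4, 5, 6}, X ∖ U = ∅ — both open, so U is clopen.
Nontrivial clopen(s) exist: e.g. {1, 3, 4, 5, 6}. So (X, τ) is disconnected.
Compute connected components by grouping points that agree on all clopens:
  component: {2}
  component: {1, 3, 4, 5, 6}


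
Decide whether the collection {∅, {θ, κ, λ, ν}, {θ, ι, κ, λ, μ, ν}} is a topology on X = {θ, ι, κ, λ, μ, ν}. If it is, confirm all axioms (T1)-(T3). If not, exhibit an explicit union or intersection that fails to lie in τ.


τ IS a topology on X.

Axiom (T1): ∅ ∈ τ? Yes; X ∈ τ? Yes.
Axiom (T2/T3): check pairwise unions and intersections of members of τ.
All pairwise intersections and unions checked — each lies in τ. Therefore τ satisfies (T1), (T2), (T3): it IS a topology on X.


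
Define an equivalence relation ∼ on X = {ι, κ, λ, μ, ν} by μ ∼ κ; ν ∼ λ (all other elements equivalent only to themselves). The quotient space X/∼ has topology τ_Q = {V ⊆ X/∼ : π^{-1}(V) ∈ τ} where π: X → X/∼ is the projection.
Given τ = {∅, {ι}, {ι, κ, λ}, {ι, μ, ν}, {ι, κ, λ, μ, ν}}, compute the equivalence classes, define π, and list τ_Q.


X/∼ = {[ι], [κ=μ], [λ=ν]}; |τ_Q| = 3.

Equivalence classes: [ι], [κ=μ], [λ=ν].
Quotient map π: X → X/∼ sends ι ↦ [ι], κ ↦ [κ=μ], λ ↦ [λ=ν], μ ↦ [κ=μ], ν ↦ [λ=ν].
For each subset V ⊆ X/∼, compute π^{-1}(V) ⊆ X and check whether π^{-1}(V) ∈ τ. V is open in τ_Q iff π^{-1}(V) ∈ τ.
  V = {}: π^{-1}(V) = ∅ ∈ τ ✓.
  V = {[ι]}: π^{-1}(V) = {ι} ∈ τ ✓.
  V = {[κ=μ]}: π^{-1}(V) = {κ, μ} ∉ τ ✗.
  V = {[ι], [κ=μ]}: π^{-1}(V) = {ι, κ, μ} ∉ τ ✗.
  V = {[λ=ν]}: π^{-1}(V) = {λ, ν} ∉ τ ✗.
  V = {[ι], [λ=ν]}: π^{-1}(V) = {ι, λ, ν} ∉ τ ✗.
  V = {[κ=μ], [λ=ν]}: π^{-1}(V) = {κ, λ, μ, ν} ∉ τ ✗.
  V = {[ι], [κ=μ], [λ=ν]}: π^{-1}(V) = {ι, κ, λ, μ, ν} ∈ τ ✓.
Open sets in the quotient: τ_Q = {{}, {[ι]}, {[ι], [κ=μ], [λ=ν]}} (3 elements).


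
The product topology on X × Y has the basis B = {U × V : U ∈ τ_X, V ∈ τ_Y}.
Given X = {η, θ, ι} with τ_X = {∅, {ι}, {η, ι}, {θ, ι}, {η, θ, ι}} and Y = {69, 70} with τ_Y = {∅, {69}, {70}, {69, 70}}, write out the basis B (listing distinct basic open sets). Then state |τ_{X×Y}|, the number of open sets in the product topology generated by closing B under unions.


Basis B = {∅ × ∅, {ι} × {69}, {ι} × {70}, {η, ι} × {69}, {η, ι} × {70}, {θ, ι} × {69}, {θ, ι} × {70}, {ι} × {69, 70}, {η, θ, ι} × {69}, {η, θ, ι} × {70}, {η, ι} × {69, 70}, {θ, ι} × {69, 70}, {η, θ, ι} × {69, 70}}; |τ_{X×Y}| = 25.

Enumerate products U × V with U ∈ τ_X, V ∈ τ_Y (deduplicated):
  ∅ × ∅ = {} (∅)
  {ι} × {69} = {(ι,69)}
  {ι} × {70} = {(ι,70)}
  {η, ι} × {69} = {(η,69), (ι,69)}
  {η, ι} × {70} = {(η,70), (ι,70)}
  {θ, ι} × {69} = {(θ,69), (ι,69)}
  {θ, ι} × {70} = {(θ,70), (ι,70)}
  {ι} × {69, 70} = {(ι,69), (ι,70)}
  {η, θ, ι} × {69} = {(η,69), (θ,69), (ι,69)}
  {η, θ, ι} × {70} = {(η,70), (θ,70), (ι,70)}
  {η, ι} × {69, 70} = {(η,69), (η,70), (ι,69), (ι,70)}
  {θ, ι} × {69, 70} = {(θ,69), (θ,70), (ι,69), (ι,70)}
  {η, θ, ι} × {69, 70} = {(η,69), (η,70), (θ,69), (θ,70), (ι,69), (ι,70)}
These 13 distinct sets form the basis B.
Close under arbitrary unions to get τ_{X×Y}; counting gives |τ_{X×Y}| = 25.
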